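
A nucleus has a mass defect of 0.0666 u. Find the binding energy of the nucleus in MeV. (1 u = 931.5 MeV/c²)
B.E. = Δm × 931.5 = 62.04 MeV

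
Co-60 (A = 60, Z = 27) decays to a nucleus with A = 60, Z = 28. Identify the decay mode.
ΔA = 0, ΔZ = +1 ⇒ beta-minus decay (β⁻)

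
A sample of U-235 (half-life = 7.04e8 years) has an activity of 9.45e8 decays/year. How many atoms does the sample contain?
N = A/λ = 9.598e17 atoms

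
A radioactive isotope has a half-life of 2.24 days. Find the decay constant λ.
λ = ln(2)/t½ = 0.3094 day⁻¹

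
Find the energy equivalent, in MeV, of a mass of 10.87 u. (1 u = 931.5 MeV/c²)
E = mc² = 10130 MeV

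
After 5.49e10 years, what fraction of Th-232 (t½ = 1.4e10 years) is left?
N/N₀ = (1/2)^(t/t½) = 0.066 = 6.6%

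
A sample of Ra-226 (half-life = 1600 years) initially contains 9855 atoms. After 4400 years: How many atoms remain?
N = N₀(1/2)^(t/t½) = 1465 atoms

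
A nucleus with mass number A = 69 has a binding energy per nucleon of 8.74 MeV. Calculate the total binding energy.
B.E. = 8.74 × 69 = 603.1 MeV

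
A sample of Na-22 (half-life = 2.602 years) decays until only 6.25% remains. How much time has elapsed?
t = t½ × log₂(N₀/N) = 10.41 years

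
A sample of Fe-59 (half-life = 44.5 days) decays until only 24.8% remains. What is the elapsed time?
t = t½ × log₂(N₀/N) = 89.52 days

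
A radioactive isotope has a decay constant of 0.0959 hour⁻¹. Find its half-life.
t½ = ln(2)/λ = 7.228 hours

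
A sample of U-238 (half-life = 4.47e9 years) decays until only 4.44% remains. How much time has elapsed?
t = t½ × log₂(N₀/N) = 2.009e10 years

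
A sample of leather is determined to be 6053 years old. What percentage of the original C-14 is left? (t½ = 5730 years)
N/N₀ = (1/2)^(t/t½) = 0.4808 = 48.1%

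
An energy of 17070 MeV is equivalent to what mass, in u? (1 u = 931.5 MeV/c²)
m = E/c² = 18.33 u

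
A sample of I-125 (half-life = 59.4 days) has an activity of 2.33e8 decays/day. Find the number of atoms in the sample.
N = A/λ = 1.997e10 atoms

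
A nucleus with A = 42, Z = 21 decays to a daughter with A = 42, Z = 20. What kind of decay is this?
ΔA = 0, ΔZ = -1 ⇒ beta-plus decay (β⁺) or electron capture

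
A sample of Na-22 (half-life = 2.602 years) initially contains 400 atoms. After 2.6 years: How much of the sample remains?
N = N₀(1/2)^(t/t½) = 200.1 atoms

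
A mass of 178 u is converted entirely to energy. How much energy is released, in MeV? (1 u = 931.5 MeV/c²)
E = mc² = 1.658e5 MeV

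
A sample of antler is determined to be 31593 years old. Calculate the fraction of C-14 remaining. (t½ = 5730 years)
N/N₀ = (1/2)^(t/t½) = 0.02189 = 2.19%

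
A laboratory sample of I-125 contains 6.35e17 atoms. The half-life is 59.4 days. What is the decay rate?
A = λN = 7.41e15 decays/day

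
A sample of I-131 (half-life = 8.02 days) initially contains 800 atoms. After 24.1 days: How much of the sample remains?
N = N₀(1/2)^(t/t½) = 99.65 atoms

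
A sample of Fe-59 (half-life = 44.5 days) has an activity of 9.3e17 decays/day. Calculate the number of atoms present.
N = A/λ = 5.971e19 atoms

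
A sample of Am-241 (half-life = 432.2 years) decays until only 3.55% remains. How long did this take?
t = t½ × log₂(N₀/N) = 2081 years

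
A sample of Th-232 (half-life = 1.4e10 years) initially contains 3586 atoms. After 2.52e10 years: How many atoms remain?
N = N₀(1/2)^(t/t½) = 1030 atoms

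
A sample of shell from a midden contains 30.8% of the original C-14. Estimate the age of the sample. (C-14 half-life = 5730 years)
Age = t½ × log₂(1/ratio) = 9735 years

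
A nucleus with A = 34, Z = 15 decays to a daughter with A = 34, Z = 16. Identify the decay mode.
ΔA = 0, ΔZ = +1 ⇒ beta-minus decay (β⁻)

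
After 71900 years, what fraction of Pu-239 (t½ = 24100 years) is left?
N/N₀ = (1/2)^(t/t½) = 0.1264 = 12.6%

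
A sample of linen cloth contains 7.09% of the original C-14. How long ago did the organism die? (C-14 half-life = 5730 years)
Age = t½ × log₂(1/ratio) = 21880 years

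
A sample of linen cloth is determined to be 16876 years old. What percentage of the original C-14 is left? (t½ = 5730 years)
N/N₀ = (1/2)^(t/t½) = 0.1298 = 13%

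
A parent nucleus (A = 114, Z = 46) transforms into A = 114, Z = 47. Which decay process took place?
ΔA = 0, ΔZ = +1 ⇒ beta-minus decay (β⁻)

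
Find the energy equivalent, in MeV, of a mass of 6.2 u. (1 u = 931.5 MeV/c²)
E = mc² = 5775 MeV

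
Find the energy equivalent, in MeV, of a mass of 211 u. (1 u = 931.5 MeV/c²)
E = mc² = 1.965e5 MeV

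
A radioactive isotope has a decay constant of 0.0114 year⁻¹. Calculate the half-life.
t½ = ln(2)/λ = 60.8 years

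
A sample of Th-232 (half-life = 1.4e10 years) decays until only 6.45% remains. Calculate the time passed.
t = t½ × log₂(N₀/N) = 5.536e10 years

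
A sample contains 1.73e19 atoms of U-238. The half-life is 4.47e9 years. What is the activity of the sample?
A = λN = 2.683e9 decays/year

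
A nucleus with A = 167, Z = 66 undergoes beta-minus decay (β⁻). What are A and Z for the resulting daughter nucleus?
Daughter: A = 167, Z = 67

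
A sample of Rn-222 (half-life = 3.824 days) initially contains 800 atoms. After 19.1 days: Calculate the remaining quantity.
N = N₀(1/2)^(t/t½) = 25.09 atoms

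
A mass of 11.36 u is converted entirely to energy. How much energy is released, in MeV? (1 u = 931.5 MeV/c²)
E = mc² = 10580 MeV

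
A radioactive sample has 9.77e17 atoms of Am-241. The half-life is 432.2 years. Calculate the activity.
A = λN = 1.567e15 decays/year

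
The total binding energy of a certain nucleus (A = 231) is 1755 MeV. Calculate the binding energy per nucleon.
B.E./A = 1755/231 = 7.597 MeV/nucleon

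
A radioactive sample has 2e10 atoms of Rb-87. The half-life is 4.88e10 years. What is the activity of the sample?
A = λN = 0.2841 decays/year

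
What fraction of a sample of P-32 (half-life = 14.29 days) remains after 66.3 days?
N/N₀ = (1/2)^(t/t½) = 0.04012 = 4.01%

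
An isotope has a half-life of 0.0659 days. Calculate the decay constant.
λ = ln(2)/t½ = 10.52 day⁻¹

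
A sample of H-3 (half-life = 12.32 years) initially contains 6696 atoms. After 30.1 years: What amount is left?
N = N₀(1/2)^(t/t½) = 1231 atoms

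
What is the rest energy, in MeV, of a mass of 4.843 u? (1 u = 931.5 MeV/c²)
E = mc² = 4511 MeV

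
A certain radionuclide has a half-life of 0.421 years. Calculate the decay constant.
λ = ln(2)/t½ = 1.646 year⁻¹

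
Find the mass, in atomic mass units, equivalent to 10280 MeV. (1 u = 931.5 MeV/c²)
m = E/c² = 11.04 u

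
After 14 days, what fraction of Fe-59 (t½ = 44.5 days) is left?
N/N₀ = (1/2)^(t/t½) = 0.8041 = 80.4%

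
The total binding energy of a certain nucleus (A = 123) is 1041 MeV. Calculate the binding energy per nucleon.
B.E./A = 1041/123 = 8.463 MeV/nucleon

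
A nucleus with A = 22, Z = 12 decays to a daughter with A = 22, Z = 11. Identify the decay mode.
ΔA = 0, ΔZ = -1 ⇒ beta-plus decay (β⁺) or electron capture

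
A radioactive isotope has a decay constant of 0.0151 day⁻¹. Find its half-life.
t½ = ln(2)/λ = 45.9 days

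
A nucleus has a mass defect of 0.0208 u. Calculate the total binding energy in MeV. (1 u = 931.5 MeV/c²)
B.E. = Δm × 931.5 = 19.38 MeV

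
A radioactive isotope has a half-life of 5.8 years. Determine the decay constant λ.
λ = ln(2)/t½ = 0.1195 year⁻¹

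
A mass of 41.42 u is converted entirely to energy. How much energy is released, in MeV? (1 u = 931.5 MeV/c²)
E = mc² = 38580 MeV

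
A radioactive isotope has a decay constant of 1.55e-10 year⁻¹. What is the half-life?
t½ = ln(2)/λ = 4.472e9 years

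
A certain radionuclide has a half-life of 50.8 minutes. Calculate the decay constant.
λ = ln(2)/t½ = 0.01364 minute⁻¹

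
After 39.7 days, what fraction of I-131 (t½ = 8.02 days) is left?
N/N₀ = (1/2)^(t/t½) = 0.03235 = 3.23%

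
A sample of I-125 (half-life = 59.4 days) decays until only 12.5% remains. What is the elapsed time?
t = t½ × log₂(N₀/N) = 178.2 days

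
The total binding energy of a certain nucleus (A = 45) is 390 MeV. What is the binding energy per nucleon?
B.E./A = 390/45 = 8.667 MeV/nucleon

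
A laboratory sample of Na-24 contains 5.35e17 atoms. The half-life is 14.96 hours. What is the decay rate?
A = λN = 2.479e16 decays/hour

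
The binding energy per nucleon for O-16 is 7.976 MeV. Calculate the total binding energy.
B.E. = 7.976 × 16 = 127.6 MeV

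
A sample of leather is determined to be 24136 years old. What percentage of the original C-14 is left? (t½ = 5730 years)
N/N₀ = (1/2)^(t/t½) = 0.05395 = 5.4%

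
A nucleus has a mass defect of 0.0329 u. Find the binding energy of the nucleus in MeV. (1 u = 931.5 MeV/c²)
B.E. = Δm × 931.5 = 30.65 MeV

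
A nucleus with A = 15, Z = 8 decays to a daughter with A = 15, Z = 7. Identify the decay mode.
ΔA = 0, ΔZ = -1 ⇒ beta-plus decay (β⁺) or electron capture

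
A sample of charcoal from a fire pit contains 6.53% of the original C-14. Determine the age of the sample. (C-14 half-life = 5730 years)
Age = t½ × log₂(1/ratio) = 22560 years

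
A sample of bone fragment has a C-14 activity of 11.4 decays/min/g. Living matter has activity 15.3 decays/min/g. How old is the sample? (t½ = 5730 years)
Age = t½ × log₂(A₀/A) = 2432 years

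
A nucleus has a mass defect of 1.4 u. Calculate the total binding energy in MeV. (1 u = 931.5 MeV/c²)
B.E. = Δm × 931.5 = 1304 MeV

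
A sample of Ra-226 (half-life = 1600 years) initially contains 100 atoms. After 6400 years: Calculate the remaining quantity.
N = N₀(1/2)^(t/t½) = 6.25 atoms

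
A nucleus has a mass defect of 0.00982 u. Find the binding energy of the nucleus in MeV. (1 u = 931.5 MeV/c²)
B.E. = Δm × 931.5 = 9.147 MeV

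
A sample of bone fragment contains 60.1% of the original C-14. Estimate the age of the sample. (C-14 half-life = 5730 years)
Age = t½ × log₂(1/ratio) = 4209 years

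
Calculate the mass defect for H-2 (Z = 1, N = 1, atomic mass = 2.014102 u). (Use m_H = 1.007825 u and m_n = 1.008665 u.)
Δm = Z·m_H + N·m_n − M = 0.002388 u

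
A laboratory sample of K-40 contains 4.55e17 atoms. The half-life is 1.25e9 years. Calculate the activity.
A = λN = 2.523e8 decays/year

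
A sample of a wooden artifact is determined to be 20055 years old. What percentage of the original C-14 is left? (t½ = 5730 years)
N/N₀ = (1/2)^(t/t½) = 0.08839 = 8.84%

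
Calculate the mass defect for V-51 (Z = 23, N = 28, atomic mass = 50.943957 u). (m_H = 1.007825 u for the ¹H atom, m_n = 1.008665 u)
Δm = Z·m_H + N·m_n − M = 0.4786 u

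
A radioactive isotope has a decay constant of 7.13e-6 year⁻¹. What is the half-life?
t½ = ln(2)/λ = 97220 years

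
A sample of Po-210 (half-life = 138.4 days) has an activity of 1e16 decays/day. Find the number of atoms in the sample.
N = A/λ = 1.997e18 atoms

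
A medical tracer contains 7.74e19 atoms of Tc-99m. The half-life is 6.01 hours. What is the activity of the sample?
A = λN = 8.927e18 decays/hour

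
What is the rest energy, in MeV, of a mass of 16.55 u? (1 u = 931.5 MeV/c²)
E = mc² = 15420 MeV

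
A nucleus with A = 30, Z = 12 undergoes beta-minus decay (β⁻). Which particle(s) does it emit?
β⁻: electron (e⁻) + antineutrino (ν̄ₑ)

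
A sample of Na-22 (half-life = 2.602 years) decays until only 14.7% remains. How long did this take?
t = t½ × log₂(N₀/N) = 7.197 years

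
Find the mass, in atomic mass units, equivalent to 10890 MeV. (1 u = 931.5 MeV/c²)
m = E/c² = 11.69 u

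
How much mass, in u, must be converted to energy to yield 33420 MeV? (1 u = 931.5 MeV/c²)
m = E/c² = 35.88 u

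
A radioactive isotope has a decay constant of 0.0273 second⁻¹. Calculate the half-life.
t½ = ln(2)/λ = 25.39 seconds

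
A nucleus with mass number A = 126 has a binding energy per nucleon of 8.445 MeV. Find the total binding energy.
B.E. = 8.445 × 126 = 1064 MeV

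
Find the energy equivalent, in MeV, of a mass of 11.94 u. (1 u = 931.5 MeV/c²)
E = mc² = 11120 MeV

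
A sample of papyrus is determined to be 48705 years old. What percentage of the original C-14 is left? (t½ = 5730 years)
N/N₀ = (1/2)^(t/t½) = 0.002762 = 0.276%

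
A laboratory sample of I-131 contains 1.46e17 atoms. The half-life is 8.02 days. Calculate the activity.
A = λN = 1.262e16 decays/day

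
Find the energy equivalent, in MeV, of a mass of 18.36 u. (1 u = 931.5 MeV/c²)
E = mc² = 17100 MeV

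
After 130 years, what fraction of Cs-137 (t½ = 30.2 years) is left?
N/N₀ = (1/2)^(t/t½) = 0.0506 = 5.06%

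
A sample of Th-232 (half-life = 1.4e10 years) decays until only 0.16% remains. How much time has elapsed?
t = t½ × log₂(N₀/N) = 1.3e11 years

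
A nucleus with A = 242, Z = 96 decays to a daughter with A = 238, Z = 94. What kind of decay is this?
ΔA = -4, ΔZ = -2 ⇒ alpha decay (α)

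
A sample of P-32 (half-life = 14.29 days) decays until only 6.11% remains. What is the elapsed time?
t = t½ × log₂(N₀/N) = 57.63 days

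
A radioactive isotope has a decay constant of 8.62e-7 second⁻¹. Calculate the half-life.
t½ = ln(2)/λ = 8.041e5 seconds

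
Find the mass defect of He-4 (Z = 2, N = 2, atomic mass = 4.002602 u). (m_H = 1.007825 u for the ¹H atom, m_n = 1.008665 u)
Δm = Z·m_H + N·m_n − M = 0.03038 u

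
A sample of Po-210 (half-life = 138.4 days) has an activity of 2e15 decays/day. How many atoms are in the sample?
N = A/λ = 3.993e17 atoms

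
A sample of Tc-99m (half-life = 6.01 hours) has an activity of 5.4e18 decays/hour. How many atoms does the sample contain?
N = A/λ = 4.682e19 atoms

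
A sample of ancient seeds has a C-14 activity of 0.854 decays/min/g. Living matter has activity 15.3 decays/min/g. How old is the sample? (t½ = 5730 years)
Age = t½ × log₂(A₀/A) = 23850 years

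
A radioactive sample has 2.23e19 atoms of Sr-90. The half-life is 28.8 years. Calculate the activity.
A = λN = 5.367e17 decays/year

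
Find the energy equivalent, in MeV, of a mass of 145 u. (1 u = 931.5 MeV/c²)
E = mc² = 1.351e5 MeV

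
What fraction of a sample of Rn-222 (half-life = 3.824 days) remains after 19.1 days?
N/N₀ = (1/2)^(t/t½) = 0.03136 = 3.14%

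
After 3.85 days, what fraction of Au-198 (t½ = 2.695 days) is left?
N/N₀ = (1/2)^(t/t½) = 0.3715 = 37.1%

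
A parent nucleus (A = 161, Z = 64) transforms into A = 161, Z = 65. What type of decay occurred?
ΔA = 0, ΔZ = +1 ⇒ beta-minus decay (β⁻)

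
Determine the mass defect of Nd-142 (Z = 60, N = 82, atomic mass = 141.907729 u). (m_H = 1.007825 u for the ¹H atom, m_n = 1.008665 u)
Δm = Z·m_H + N·m_n − M = 1.272 u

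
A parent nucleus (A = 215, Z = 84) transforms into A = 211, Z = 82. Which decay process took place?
ΔA = -4, ΔZ = -2 ⇒ alpha decay (α)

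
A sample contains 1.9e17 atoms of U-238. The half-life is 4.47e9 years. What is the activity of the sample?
A = λN = 2.946e7 decays/year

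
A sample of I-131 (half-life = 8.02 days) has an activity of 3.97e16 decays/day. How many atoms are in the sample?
N = A/λ = 4.593e17 atoms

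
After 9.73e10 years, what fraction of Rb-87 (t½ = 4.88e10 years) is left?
N/N₀ = (1/2)^(t/t½) = 0.2511 = 25.1%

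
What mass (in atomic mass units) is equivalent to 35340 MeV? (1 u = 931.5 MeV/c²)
m = E/c² = 37.94 u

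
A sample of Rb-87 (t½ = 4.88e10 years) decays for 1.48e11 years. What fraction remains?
N/N₀ = (1/2)^(t/t½) = 0.1222 = 12.2%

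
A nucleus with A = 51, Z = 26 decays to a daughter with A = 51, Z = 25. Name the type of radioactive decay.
ΔA = 0, ΔZ = -1 ⇒ beta-plus decay (β⁺) or electron capture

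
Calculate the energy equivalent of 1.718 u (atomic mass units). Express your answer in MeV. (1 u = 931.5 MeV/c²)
E = mc² = 1600 MeV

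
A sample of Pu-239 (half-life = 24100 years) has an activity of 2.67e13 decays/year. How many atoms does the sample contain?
N = A/λ = 9.283e17 atoms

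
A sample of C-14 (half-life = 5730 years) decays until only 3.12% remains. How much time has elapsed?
t = t½ × log₂(N₀/N) = 28660 years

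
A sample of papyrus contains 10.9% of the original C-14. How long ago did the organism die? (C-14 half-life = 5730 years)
Age = t½ × log₂(1/ratio) = 18320 years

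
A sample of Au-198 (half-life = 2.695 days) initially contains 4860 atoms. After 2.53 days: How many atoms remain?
N = N₀(1/2)^(t/t½) = 2535 atoms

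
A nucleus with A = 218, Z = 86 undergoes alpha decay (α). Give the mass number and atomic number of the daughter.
Daughter: A = 214, Z = 84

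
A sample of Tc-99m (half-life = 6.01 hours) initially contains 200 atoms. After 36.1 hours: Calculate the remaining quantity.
N = N₀(1/2)^(t/t½) = 3.111 atoms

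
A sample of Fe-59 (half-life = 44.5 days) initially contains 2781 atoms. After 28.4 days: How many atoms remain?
N = N₀(1/2)^(t/t½) = 1787 atoms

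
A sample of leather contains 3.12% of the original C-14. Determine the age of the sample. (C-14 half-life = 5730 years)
Age = t½ × log₂(1/ratio) = 28660 years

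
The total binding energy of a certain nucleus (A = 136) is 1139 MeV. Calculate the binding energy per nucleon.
B.E./A = 1139/136 = 8.375 MeV/nucleon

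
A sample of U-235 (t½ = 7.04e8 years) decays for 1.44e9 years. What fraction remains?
N/N₀ = (1/2)^(t/t½) = 0.2422 = 24.2%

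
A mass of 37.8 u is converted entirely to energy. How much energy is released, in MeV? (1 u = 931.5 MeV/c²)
E = mc² = 35210 MeV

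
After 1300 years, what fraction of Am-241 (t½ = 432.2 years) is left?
N/N₀ = (1/2)^(t/t½) = 0.1243 = 12.4%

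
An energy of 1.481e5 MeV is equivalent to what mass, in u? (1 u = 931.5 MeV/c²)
m = E/c² = 159 u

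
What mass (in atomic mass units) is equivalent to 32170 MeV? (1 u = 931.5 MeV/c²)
m = E/c² = 34.54 u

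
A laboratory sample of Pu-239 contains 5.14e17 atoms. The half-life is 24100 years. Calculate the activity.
A = λN = 1.478e13 decays/year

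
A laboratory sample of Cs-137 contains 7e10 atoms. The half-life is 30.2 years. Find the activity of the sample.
A = λN = 1.607e9 decays/year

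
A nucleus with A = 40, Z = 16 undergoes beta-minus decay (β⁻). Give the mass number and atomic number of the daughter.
Daughter: A = 40, Z = 17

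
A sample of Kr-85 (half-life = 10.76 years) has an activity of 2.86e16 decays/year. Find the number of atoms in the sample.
N = A/λ = 4.44e17 atoms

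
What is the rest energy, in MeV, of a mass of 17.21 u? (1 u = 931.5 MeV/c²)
E = mc² = 16030 MeV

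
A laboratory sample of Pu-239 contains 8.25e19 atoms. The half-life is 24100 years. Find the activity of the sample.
A = λN = 2.373e15 decays/year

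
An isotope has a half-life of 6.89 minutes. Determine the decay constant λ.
λ = ln(2)/t½ = 0.1006 minute⁻¹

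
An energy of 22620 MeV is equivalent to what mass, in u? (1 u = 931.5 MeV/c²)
m = E/c² = 24.28 u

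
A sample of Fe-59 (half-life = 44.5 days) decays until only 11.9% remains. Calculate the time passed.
t = t½ × log₂(N₀/N) = 136.7 days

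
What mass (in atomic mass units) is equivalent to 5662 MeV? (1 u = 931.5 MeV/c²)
m = E/c² = 6.078 u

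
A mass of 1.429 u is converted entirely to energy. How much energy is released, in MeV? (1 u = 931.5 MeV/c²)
E = mc² = 1331 MeV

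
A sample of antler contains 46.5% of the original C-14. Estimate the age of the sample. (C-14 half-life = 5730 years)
Age = t½ × log₂(1/ratio) = 6330 years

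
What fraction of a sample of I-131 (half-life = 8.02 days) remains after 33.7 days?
N/N₀ = (1/2)^(t/t½) = 0.05433 = 5.43%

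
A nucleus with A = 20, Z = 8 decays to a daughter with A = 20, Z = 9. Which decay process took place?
ΔA = 0, ΔZ = +1 ⇒ beta-minus decay (β⁻)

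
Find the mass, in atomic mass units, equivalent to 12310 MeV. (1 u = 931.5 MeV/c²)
m = E/c² = 13.22 u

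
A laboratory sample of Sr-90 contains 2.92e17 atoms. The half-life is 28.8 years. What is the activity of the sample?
A = λN = 7.028e15 decays/year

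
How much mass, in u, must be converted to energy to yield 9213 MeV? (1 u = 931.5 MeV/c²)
m = E/c² = 9.89 u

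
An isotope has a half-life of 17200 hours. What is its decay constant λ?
λ = ln(2)/t½ = 4.03e-5 hour⁻¹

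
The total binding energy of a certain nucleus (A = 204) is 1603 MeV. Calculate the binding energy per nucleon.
B.E./A = 1603/204 = 7.858 MeV/nucleon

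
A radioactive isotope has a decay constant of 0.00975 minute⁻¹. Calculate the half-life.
t½ = ln(2)/λ = 71.09 minutes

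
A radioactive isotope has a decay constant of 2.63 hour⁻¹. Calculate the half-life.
t½ = ln(2)/λ = 0.2636 hours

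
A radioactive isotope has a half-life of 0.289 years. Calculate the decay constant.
λ = ln(2)/t½ = 2.398 year⁻¹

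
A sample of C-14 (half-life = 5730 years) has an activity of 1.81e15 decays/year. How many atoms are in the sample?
N = A/λ = 1.496e19 atoms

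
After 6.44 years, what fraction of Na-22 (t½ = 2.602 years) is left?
N/N₀ = (1/2)^(t/t½) = 0.1799 = 18%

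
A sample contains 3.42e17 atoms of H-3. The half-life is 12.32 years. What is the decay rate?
A = λN = 1.924e16 decays/year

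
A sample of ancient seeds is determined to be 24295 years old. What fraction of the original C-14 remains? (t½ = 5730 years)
N/N₀ = (1/2)^(t/t½) = 0.05292 = 5.29%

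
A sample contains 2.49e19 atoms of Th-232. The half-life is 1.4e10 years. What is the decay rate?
A = λN = 1.233e9 decays/year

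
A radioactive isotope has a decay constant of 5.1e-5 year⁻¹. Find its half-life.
t½ = ln(2)/λ = 13590 years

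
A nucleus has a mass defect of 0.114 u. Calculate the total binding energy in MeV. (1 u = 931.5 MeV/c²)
B.E. = Δm × 931.5 = 106.2 MeV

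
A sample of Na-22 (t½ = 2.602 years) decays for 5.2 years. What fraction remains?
N/N₀ = (1/2)^(t/t½) = 0.2503 = 25%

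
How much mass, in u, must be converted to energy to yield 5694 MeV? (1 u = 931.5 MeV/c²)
m = E/c² = 6.113 u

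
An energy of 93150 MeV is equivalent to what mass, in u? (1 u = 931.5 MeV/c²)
m = E/c² = 100 u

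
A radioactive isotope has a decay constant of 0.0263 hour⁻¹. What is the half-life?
t½ = ln(2)/λ = 26.36 hours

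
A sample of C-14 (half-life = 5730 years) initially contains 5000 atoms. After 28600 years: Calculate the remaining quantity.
N = N₀(1/2)^(t/t½) = 157.2 atoms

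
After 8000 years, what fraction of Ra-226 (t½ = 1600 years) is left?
N/N₀ = (1/2)^(t/t½) = 0.03125 = 3.12%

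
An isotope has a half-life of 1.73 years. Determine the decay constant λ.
λ = ln(2)/t½ = 0.4007 year⁻¹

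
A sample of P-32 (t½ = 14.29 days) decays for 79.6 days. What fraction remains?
N/N₀ = (1/2)^(t/t½) = 0.02105 = 2.1%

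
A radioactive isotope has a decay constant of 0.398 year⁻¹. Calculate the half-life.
t½ = ln(2)/λ = 1.742 years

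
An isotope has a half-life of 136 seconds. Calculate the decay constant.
λ = ln(2)/t½ = 0.005097 second⁻¹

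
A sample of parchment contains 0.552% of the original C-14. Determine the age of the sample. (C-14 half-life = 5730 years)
Age = t½ × log₂(1/ratio) = 42980 years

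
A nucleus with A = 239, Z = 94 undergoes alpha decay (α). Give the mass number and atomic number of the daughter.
Daughter: A = 235, Z = 92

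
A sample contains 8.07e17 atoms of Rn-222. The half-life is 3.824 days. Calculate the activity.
A = λN = 1.463e17 decays/day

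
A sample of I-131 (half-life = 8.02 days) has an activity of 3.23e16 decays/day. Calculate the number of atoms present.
N = A/λ = 3.737e17 atoms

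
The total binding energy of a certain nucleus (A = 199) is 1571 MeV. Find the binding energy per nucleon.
B.E./A = 1571/199 = 7.894 MeV/nucleon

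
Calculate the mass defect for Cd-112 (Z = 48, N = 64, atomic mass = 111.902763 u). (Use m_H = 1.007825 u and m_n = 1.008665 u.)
Δm = Z·m_H + N·m_n − M = 1.027 u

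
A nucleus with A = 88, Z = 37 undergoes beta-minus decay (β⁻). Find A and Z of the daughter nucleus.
Daughter: A = 88, Z = 38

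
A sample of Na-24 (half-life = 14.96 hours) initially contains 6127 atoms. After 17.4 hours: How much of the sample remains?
N = N₀(1/2)^(t/t½) = 2736 atoms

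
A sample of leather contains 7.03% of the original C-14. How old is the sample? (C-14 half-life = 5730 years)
Age = t½ × log₂(1/ratio) = 21950 years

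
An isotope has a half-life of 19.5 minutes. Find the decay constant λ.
λ = ln(2)/t½ = 0.03555 minute⁻¹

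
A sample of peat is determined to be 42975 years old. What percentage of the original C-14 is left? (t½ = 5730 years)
N/N₀ = (1/2)^(t/t½) = 0.005524 = 0.552%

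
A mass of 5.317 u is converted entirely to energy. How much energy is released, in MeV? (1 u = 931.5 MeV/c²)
E = mc² = 4953 MeV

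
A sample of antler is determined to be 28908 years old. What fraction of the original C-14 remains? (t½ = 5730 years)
N/N₀ = (1/2)^(t/t½) = 0.03029 = 3.03%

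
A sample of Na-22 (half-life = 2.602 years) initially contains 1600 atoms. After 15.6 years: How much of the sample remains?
N = N₀(1/2)^(t/t½) = 25.08 atoms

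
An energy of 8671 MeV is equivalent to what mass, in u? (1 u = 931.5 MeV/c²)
m = E/c² = 9.309 u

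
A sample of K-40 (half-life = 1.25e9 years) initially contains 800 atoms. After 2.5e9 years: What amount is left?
N = N₀(1/2)^(t/t½) = 200 atoms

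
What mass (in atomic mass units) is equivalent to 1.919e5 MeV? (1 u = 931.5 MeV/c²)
m = E/c² = 206 u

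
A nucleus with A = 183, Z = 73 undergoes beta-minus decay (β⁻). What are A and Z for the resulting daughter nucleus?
Daughter: A = 183, Z = 74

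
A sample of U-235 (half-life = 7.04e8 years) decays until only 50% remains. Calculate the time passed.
t = t½ × log₂(N₀/N) = 7.04e8 years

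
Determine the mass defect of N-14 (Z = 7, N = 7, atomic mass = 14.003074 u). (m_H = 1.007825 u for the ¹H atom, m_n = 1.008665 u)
Δm = Z·m_H + N·m_n − M = 0.1124 u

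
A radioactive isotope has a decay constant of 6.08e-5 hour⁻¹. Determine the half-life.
t½ = ln(2)/λ = 11400 hours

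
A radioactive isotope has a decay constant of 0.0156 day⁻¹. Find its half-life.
t½ = ln(2)/λ = 44.43 days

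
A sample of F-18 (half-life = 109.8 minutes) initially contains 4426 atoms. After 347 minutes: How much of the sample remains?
N = N₀(1/2)^(t/t½) = 495.1 atoms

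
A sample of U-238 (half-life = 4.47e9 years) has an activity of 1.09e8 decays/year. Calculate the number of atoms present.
N = A/λ = 7.029e17 atoms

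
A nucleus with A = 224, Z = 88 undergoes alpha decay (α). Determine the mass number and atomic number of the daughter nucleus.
Daughter: A = 220, Z = 86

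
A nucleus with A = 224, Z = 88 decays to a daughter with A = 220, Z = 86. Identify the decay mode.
ΔA = -4, ΔZ = -2 ⇒ alpha decay (α)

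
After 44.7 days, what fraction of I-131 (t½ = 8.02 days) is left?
N/N₀ = (1/2)^(t/t½) = 0.021 = 2.1%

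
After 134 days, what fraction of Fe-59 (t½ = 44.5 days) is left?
N/N₀ = (1/2)^(t/t½) = 0.124 = 12.4%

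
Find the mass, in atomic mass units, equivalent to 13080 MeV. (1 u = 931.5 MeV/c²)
m = E/c² = 14.04 u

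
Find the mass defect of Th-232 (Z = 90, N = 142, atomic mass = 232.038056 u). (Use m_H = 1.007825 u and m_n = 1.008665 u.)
Δm = Z·m_H + N·m_n − M = 1.897 u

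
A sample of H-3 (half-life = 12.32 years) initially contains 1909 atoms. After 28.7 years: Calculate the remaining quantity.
N = N₀(1/2)^(t/t½) = 379.8 atoms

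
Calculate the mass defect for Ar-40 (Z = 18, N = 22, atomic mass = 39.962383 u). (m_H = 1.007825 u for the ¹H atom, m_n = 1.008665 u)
Δm = Z·m_H + N·m_n − M = 0.3691 u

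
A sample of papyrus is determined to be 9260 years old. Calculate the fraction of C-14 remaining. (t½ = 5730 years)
N/N₀ = (1/2)^(t/t½) = 0.3262 = 32.6%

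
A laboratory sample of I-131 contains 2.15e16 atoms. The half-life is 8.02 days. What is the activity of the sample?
A = λN = 1.858e15 decays/day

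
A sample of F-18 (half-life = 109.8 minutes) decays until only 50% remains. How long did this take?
t = t½ × log₂(N₀/N) = 109.8 minutes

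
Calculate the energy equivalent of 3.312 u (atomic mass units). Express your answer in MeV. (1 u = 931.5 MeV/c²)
E = mc² = 3085 MeV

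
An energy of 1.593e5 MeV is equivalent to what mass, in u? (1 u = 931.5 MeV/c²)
m = E/c² = 171 u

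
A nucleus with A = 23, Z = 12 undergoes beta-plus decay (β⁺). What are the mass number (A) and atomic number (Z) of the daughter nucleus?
Daughter: A = 23, Z = 11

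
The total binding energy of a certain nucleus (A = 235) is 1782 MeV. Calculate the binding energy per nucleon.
B.E./A = 1782/235 = 7.583 MeV/nucleon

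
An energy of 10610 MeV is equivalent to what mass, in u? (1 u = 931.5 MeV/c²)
m = E/c² = 11.39 u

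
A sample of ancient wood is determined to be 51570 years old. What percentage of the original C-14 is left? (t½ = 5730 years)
N/N₀ = (1/2)^(t/t½) = 0.001953 = 0.195%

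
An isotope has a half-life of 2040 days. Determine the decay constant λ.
λ = ln(2)/t½ = 3.398e-4 day⁻¹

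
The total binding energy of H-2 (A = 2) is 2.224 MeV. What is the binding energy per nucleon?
B.E./A = 2.224/2 = 1.112 MeV/nucleon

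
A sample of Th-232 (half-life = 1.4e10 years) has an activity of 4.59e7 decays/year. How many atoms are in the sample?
N = A/λ = 9.271e17 atoms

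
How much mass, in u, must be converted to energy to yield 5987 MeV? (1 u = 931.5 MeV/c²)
m = E/c² = 6.427 u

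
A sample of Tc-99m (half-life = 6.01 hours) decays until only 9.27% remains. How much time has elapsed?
t = t½ × log₂(N₀/N) = 20.62 hours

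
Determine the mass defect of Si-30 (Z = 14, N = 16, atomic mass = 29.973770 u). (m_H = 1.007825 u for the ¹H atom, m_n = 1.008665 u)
Δm = Z·m_H + N·m_n − M = 0.2744 u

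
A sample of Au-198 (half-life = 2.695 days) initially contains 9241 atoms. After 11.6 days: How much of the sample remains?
N = N₀(1/2)^(t/t½) = 467.7 atoms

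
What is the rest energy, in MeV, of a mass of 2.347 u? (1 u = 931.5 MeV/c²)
E = mc² = 2186 MeV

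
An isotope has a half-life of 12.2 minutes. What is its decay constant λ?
λ = ln(2)/t½ = 0.05682 minute⁻¹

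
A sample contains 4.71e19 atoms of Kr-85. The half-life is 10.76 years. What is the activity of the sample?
A = λN = 3.034e18 decays/year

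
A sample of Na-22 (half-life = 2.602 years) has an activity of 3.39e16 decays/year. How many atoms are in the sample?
N = A/λ = 1.273e17 atoms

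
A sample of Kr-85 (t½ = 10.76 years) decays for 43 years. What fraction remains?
N/N₀ = (1/2)^(t/t½) = 0.06266 = 6.27%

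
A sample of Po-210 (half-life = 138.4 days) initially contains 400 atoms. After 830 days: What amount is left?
N = N₀(1/2)^(t/t½) = 6.263 atoms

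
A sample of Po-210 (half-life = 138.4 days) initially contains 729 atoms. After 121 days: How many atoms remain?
N = N₀(1/2)^(t/t½) = 397.7 atoms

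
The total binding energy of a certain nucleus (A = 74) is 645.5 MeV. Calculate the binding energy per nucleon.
B.E./A = 645.5/74 = 8.723 MeV/nucleon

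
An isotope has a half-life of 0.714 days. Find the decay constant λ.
λ = ln(2)/t½ = 0.9708 day⁻¹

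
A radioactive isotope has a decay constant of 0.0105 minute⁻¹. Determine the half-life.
t½ = ln(2)/λ = 66.01 minutes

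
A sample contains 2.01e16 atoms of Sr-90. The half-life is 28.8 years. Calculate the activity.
A = λN = 4.838e14 decays/year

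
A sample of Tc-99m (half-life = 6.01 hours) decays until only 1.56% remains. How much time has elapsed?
t = t½ × log₂(N₀/N) = 36.07 hours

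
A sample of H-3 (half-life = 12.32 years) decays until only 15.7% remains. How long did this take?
t = t½ × log₂(N₀/N) = 32.91 years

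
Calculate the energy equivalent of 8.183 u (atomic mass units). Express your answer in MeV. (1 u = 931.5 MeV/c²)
E = mc² = 7622 MeV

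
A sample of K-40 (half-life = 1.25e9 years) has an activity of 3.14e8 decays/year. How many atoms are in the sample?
N = A/λ = 5.663e17 atoms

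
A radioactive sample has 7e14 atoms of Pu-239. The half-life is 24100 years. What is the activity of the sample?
A = λN = 2.013e10 decays/year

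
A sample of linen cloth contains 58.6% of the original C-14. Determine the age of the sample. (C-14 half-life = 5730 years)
Age = t½ × log₂(1/ratio) = 4418 years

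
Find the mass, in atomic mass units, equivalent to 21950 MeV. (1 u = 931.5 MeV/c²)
m = E/c² = 23.56 u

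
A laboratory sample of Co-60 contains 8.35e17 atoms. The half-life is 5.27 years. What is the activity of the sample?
A = λN = 1.098e17 decays/year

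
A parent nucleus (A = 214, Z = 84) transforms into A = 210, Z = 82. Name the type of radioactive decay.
ΔA = -4, ΔZ = -2 ⇒ alpha decay (α)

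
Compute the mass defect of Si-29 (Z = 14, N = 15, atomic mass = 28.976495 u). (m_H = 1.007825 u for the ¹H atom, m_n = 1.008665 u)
Δm = Z·m_H + N·m_n − M = 0.263 u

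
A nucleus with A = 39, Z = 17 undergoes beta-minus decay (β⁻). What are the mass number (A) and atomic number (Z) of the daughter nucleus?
Daughter: A = 39, Z = 18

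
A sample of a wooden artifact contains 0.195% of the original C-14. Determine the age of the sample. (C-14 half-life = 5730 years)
Age = t½ × log₂(1/ratio) = 51580 years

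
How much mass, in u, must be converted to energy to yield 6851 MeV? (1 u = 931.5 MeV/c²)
m = E/c² = 7.355 u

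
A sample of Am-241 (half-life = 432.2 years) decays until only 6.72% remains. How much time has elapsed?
t = t½ × log₂(N₀/N) = 1684 years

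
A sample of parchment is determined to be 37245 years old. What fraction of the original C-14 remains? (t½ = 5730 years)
N/N₀ = (1/2)^(t/t½) = 0.01105 = 1.1%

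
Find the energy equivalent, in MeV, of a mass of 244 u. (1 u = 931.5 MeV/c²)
E = mc² = 2.273e5 MeV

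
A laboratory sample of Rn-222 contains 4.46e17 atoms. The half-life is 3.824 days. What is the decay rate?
A = λN = 8.084e16 decays/day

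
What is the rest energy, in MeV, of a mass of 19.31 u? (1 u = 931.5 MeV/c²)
E = mc² = 17990 MeV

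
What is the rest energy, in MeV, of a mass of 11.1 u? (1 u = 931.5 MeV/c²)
E = mc² = 10340 MeV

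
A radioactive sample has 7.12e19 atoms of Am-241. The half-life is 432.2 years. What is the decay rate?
A = λN = 1.142e17 decays/year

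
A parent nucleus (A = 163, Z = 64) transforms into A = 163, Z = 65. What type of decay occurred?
ΔA = 0, ΔZ = +1 ⇒ beta-minus decay (β⁻)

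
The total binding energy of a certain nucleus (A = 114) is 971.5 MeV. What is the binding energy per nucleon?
B.E./A = 971.5/114 = 8.522 MeV/nucleon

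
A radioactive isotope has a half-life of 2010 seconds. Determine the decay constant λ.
λ = ln(2)/t½ = 3.448e-4 second⁻¹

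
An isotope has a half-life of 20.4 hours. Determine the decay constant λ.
λ = ln(2)/t½ = 0.03398 hour⁻¹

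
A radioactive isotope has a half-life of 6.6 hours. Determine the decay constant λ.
λ = ln(2)/t½ = 0.105 hour⁻¹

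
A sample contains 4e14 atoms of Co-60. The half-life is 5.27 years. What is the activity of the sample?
A = λN = 5.261e13 decays/year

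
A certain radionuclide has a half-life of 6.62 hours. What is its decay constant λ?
λ = ln(2)/t½ = 0.1047 hour⁻¹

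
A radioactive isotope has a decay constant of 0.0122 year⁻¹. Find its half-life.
t½ = ln(2)/λ = 56.82 years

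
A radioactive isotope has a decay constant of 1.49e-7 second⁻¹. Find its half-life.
t½ = ln(2)/λ = 4.652e6 seconds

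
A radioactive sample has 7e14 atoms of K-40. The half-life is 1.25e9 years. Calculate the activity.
A = λN = 3.882e5 decays/year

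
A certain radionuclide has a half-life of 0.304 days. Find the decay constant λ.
λ = ln(2)/t½ = 2.28 day⁻¹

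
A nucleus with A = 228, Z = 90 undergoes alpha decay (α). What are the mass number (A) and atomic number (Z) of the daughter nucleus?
Daughter: A = 224, Z = 88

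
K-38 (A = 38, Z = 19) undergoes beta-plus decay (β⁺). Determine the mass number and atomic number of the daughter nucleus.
Daughter: A = 38, Z = 18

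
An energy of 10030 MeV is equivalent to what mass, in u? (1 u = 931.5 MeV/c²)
m = E/c² = 10.77 u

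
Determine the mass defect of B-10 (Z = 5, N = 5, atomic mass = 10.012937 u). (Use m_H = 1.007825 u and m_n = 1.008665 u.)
Δm = Z·m_H + N·m_n − M = 0.06951 u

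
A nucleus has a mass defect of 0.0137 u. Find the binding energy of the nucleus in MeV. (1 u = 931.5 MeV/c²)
B.E. = Δm × 931.5 = 12.76 MeV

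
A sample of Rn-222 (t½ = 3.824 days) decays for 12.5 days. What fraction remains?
N/N₀ = (1/2)^(t/t½) = 0.1037 = 10.4%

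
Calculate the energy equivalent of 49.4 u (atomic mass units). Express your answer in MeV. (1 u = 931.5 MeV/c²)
E = mc² = 46020 MeV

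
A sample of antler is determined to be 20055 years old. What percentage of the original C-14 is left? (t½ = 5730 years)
N/N₀ = (1/2)^(t/t½) = 0.08839 = 8.84%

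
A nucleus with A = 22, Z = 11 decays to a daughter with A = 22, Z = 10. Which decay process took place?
ΔA = 0, ΔZ = -1 ⇒ beta-plus decay (β⁺) or electron capture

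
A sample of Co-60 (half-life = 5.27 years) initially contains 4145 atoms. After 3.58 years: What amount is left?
N = N₀(1/2)^(t/t½) = 2588 atoms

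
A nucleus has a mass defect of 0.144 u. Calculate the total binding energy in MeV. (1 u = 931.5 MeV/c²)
B.E. = Δm × 931.5 = 134.1 MeV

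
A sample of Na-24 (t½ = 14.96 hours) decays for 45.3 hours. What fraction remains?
N/N₀ = (1/2)^(t/t½) = 0.1226 = 12.3%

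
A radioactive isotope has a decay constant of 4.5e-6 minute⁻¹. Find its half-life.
t½ = ln(2)/λ = 1.54e5 minutes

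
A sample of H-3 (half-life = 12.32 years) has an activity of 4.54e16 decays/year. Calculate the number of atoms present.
N = A/λ = 8.069e17 atoms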